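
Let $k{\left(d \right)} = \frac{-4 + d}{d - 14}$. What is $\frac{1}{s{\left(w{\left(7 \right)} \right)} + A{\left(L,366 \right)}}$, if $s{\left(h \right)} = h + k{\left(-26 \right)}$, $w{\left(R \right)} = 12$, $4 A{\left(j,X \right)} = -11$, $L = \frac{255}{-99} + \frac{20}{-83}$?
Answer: $\frac{1}{10} \approx 0.1$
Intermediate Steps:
$L = - \frac{7715}{2739}$ ($L = 255 \left(- \frac{1}{99}\right) + 20 \left(- \frac{1}{83}\right) = - \frac{85}{33} - \frac{20}{83} = - \frac{7715}{2739} \approx -2.8167$)
$A{\left(j,X \right)} = - \frac{11}{4}$ ($A{\left(j,X \right)} = \frac{1}{4} \left(-11\right) = - \frac{11}{4}$)
$k{\left(d \right)} = \frac{-4 + d}{-14 + d}$
$s{\left(h \right)} = \frac{3}{4} + h$ ($s{\left(h \right)} = h + \frac{-4 - 26}{-14 - 26} = h + \frac{1}{-40} \left(-30\right) = h - - \frac{3}{4} = h + \frac{3}{4} = \frac{3}{4} + h$)
$\frac{1}{s{\left(w{\left(7 \right)} \right)} + A{\left(L,366 \right)}} = \frac{1}{\left(\frac{3}{4} + 12\right) - \frac{11}{4}} = \frac{1}{\frac{51}{4} - \frac{11}{4}} = \frac{1}{10}$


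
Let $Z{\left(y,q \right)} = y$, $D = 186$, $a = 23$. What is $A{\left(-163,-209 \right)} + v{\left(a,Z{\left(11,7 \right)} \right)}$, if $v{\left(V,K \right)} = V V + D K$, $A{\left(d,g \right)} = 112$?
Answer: $2687$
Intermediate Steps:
$v{\left(V,K \right)} = V^{2} + 186 K$ ($v{\left(V,K \right)} = V V + 186 K = V^{2} + 186 K$)
$A{\left(-163,-209 \right)} + v{\left(a,Z{\left(11,7 \right)} \right)} = 112 + \left(23^{2} + 186 \cdot 11\right) = 112 + \left(529 + 2046\right) = 112 + 2575 = 2687$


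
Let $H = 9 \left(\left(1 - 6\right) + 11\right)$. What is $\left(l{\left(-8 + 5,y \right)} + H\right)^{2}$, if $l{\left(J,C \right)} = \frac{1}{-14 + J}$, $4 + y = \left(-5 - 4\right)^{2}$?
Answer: $\frac{840889}{289} \approx 2909.6$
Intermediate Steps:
$y = 77$ ($y = -4 + \left(-5 - 4\right)^{2} = -4 + \left(-9\right)^{2} = -4 + 81 = 77$)
$H = 54$ ($H = 9 \left(\left(1 - 6\right) + 11\right) = 9 \left(-5 + 11\right) = 9 \cdot 6 = 54$)
$\left(l{\left(-8 + 5,y \right)} + H\right)^{2} = \left(\frac{1}{-14 + \left(-8 + 5\right)} + 54\right)^{2} = \left(\frac{1}{-14 - 3} + 54\right)^{2} = \left(\frac{1}{-17} + 54\right)^{2} = \left(- \frac{1}{17} + 54\right)^{2} = \left(\frac{917}{17}\right)^{2} = \frac{840889}{289}$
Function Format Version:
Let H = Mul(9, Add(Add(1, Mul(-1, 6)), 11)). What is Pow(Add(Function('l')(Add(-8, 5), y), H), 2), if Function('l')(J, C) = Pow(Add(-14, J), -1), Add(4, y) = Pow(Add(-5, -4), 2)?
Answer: Rational(840889, 289) ≈ 2909.6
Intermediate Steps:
y = 77 (y = Add(-4, Pow(Add(-5, -4), 2)) = Add(-4, Pow(-9, 2)) = Add(-4, 81) = 77)
H = 54 (H = Mul(9, Add(Add(1, -6), 11)) = Mul(9, Add(-5, 11)) = Mul(9, 6) = 54)
Pow(Add(Function('l')(Add(-8, 5), y), H), 2) = Pow(Add(Pow(Add(-14, Add(-8, 5)), -1), 54), 2) = Pow(Add(Pow(Add(-14, -3), -1), 54), 2) = Pow(Add(Pow(-17, -1), 54), 2) = Pow(Add(Rational(-1, 17), 54), 2) = Pow(Rational(917, 17), 2) = Rational(840889, 289)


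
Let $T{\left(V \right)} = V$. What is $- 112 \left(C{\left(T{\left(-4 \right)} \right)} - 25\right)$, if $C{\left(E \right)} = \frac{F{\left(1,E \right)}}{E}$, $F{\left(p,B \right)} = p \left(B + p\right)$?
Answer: $2716$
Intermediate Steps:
$C{\left(E \right)} = \frac{1 + E}{E}$ ($C{\left(E \right)} = \frac{1 \left(E + 1\right)}{E} = \frac{1 \left(1 + E\right)}{E} = \frac{1 + E}{E}$)
$- 112 \left(C{\left(T{\left(-4 \right)} \right)} - 25\right) = - 112 \left(\frac{1 - 4}{-4} - 25\right) = - 112 \left(\left(- \frac{1}{4}\right) \left(-3\right) - 25\right) = - 112 \left(\frac{3}{4} - 25\right) = \left(-112\right) \left(- \frac{97}{4}\right) = 2716$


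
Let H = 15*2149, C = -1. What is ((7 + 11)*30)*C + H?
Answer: 31695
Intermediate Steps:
H = 32235
((7 + 11)*30)*C + H = ((7 + 11)*30)*(-1) + 32235 = (18*30)*(-1) + 32235 = 540*(-1) + 32235 = -540 + 32235 = 31695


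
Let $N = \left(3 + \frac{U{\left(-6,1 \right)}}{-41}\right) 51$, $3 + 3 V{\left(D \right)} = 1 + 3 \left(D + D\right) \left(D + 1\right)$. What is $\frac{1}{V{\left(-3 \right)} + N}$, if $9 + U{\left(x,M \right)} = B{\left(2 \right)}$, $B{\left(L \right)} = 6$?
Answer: $\frac{123}{20672} \approx 0.0059501$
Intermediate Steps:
$U{\left(x,M \right)} = -3$ ($U{\left(x,M \right)} = -9 + 6 = -3$)
$V{\left(D \right)} = - \frac{2}{3} + 2 D \left(1 + D\right)$ ($V{\left(D \right)} = -1 + \frac{1 + 3 \left(D + D\right) \left(D + 1\right)}{3} = -1 + \frac{1 + 3 \cdot 2 D \left(1 + D\right)}{3} = -1 + \frac{1 + 6 D \left(1 + D\right)}{3} = -1 + \left(\frac{1}{3} + 2 D \left(1 + D\right)\right) = - \frac{2}{3} + 2 D \left(1 + D\right)$)
$N = \frac{6426}{41}$ ($N = \left(3 - \frac{3}{-41}\right) 51 = \left(3 - - \frac{3}{41}\right) 51 = \left(3 + \frac{3}{41}\right) 51 = \frac{126}{41} \cdot 51 = \frac{6426}{41} \approx 156.73$)
$\frac{1}{V{\left(-3 \right)} + N} = \frac{1}{\left(- \frac{2}{3} + 2 \left(-3\right) + 2 \left(-3\right)^{2}\right) + \frac{6426}{41}} = \frac{1}{\left(- \frac{2}{3} - 6 + 2 \cdot 9\right) + \frac{6426}{41}} = \frac{1}{\left(- \frac{2}{3} - 6 + 18\right) + \frac{6426}{41}} = \frac{1}{\frac{34}{3} + \frac{6426}{41}} = \frac{1}{\frac{20672}{123}} = \frac{123}{20672}$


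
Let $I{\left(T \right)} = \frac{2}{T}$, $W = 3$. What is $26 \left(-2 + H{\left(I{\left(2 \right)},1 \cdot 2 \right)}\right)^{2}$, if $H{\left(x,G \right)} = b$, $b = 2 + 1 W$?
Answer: $234$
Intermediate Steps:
$b = 5$ ($b = 2 + 1 \cdot 3 = 2 + 3 = 5$)
$H{\left(x,G \right)} = 5$
$26 \left(-2 + H{\left(I{\left(2 \right)},1 \cdot 2 \right)}\right)^{2} = 26 \left(-2 + 5\right)^{2} = 26 \cdot 3^{2} = 26 \cdot 9 = 234$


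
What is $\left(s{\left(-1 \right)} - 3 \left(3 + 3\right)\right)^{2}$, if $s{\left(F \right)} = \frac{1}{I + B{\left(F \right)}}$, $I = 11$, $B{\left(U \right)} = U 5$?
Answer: $\frac{11449}{36} \approx 318.03$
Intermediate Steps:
$B{\left(U \right)} = 5 U$
$s{\left(F \right)} = \frac{1}{11 + 5 F}$
$\left(s{\left(-1 \right)} - 3 \left(3 + 3\right)\right)^{2} = \left(\frac{1}{11 + 5 \left(-1\right)} - 3 \left(3 + 3\right)\right)^{2} = \left(\frac{1}{11 - 5} - 18\right)^{2} = \left(\frac{1}{6} - 18\right)^{2} = \left(- \frac{107}{6}\right)^{2} = \frac{11449}{36}$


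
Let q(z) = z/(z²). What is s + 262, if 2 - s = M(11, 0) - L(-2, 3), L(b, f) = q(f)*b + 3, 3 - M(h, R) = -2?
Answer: 784/3 ≈ 261.33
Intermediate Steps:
q(z) = 1/z (q(z) = z/z² = 1/z)
M(h, R) = 5 (M(h, R) = 3 - 1*(-2) = 3 + 2 = 5)
L(b, f) = 3 + b/f (L(b, f) = b/f + 3 = 3 + b/f)
s = -⅔ (s = 2 - (5 - (3 - 2/3)) = 2 - (5 - (3 - 2*⅓)) = 2 - (5 - (3 - ⅔)) = 2 - (5 - 1*7/3) = 2 - (5 - 7/3) = 2 - 1*8/3 = 2 - 8/3 = -⅔ ≈ -0.66667)
s + 262 = -⅔ + 262 = 784/3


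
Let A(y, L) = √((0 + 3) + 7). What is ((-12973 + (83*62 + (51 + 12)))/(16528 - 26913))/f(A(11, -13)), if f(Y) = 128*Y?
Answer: 1941*√10/3323200 ≈ 0.0018470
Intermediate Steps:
A(y, L) = √10 (A(y, L) = √(3 + 7) = √10)
((-12973 + (83*62 + (51 + 12)))/(16528 - 26913))/f(A(11, -13)) = ((-12973 + (83*62 + (51 + 12)))/(16528 - 26913))/((128*√10)) = ((-12973 + (5146 + 63))/(-10385))*(√10/1280) = ((-12973 + 5209)*(-1/10385))*(√10/1280) = (-7764*(-1/10385))*(√10/1280) = 7764*(√10/1280)/10385 = 1941*√10/3323200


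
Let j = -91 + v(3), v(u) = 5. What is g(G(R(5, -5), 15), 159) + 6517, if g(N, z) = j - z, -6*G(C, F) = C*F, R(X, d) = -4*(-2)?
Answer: 6272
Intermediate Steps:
R(X, d) = 8
G(C, F) = -C*F/6
j = -86 (j = -91 + 5 = -86)
g(N, z) = -86 - z
g(G(R(5, -5), 15), 159) + 6517 = (-86 - 1*159) + 6517 = (-86 - 159) + 6517 = -245 + 6517 = 6272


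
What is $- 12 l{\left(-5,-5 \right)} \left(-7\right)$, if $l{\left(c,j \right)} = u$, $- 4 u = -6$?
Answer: $126$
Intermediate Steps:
$u = \frac{3}{2}$ ($u = \left(- \frac{1}{4}\right) \left(-6\right) = \frac{3}{2} \approx 1.5$)
$l{\left(c,j \right)} = \frac{3}{2}$
$- 12 l{\left(-5,-5 \right)} \left(-7\right) = \left(-12\right) \frac{3}{2} \left(-7\right) = \left(-18\right) \left(-7\right) = 126$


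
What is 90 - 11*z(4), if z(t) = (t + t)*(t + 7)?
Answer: -878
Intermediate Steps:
z(t) = 2*t*(7 + t) (z(t) = (2*t)*(7 + t) = 2*t*(7 + t))
90 - 11*z(4) = 90 - 22*4*(7 + 4) = 90 - 22*4*11 = 90 - 11*88 = 90 - 968 = -878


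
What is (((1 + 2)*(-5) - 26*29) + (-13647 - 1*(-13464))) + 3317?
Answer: 2365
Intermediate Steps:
(((1 + 2)*(-5) - 26*29) + (-13647 - 1*(-13464))) + 3317 = ((3*(-5) - 754) + (-13647 + 13464)) + 3317 = ((-15 - 754) - 183) + 3317 = (-769 - 183) + 3317 = -952 + 3317 = 2365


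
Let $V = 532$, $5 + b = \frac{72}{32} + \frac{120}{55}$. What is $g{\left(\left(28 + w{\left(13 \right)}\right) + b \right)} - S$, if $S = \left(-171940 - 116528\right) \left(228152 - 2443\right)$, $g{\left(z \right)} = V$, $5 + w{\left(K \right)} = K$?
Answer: $65109824344$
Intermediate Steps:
$w{\left(K \right)} = -5 + K$
$b = - \frac{25}{44}$ ($b = -5 + \left(\frac{72}{32} + \frac{120}{55}\right) = -5 + \left(72 \cdot \frac{1}{32} + 120 \cdot \frac{1}{55}\right) = -5 + \left(\frac{9}{4} + \frac{24}{11}\right) = -5 + \frac{195}{44} = - \frac{25}{44} \approx -0.56818$)
$g{\left(z \right)} = 532$
$S = -65109823812$ ($S = \left(-288468\right) 225709 = -65109823812$)
$g{\left(\left(28 + w{\left(13 \right)}\right) + b \right)} - S = 532 - -65109823812 = 532 + 65109823812 = 65109824344$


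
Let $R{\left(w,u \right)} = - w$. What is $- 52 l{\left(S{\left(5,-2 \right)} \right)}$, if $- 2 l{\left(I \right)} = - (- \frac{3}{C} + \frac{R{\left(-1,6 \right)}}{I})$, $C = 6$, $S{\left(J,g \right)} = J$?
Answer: $\frac{39}{5} \approx 7.8$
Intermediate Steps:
$l{\left(I \right)} = - \frac{1}{4} + \frac{1}{2 I}$ ($l{\left(I \right)} = - \frac{\left(-1\right) \left(- \frac{3}{6} + \frac{\left(-1\right) \left(-1\right)}{I}\right)}{2} = - \frac{\left(-1\right) \left(\left(-3\right) \frac{1}{6} + 1 \frac{1}{I}\right)}{2} = - \frac{\left(-1\right) \left(- \frac{1}{2} + \frac{1}{I}\right)}{2} = - \frac{\frac{1}{2} - \frac{1}{I}}{2} = - \frac{1}{4} + \frac{1}{2 I}$)
$- 52 l{\left(S{\left(5,-2 \right)} \right)} = - 52 \frac{2 - 5}{4 \cdot 5} = - 52 \cdot \frac{1}{4} \cdot \frac{1}{5} \left(2 - 5\right) = - 52 \cdot \frac{1}{4} \cdot \frac{1}{5} \left(-3\right) = \left(-52\right) \left(- \frac{3}{20}\right) = \frac{39}{5}$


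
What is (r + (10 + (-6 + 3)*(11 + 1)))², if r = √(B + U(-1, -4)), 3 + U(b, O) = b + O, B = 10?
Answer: (-26 + √2)² ≈ 604.46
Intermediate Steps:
U(b, O) = -3 + O + b (U(b, O) = -3 + (b + O) = -3 + (O + b) = -3 + O + b)
r = √2 (r = √(10 + (-3 - 4 - 1)) = √(10 - 8) = √2 ≈ 1.4142)
(r + (10 + (-6 + 3)*(11 + 1)))² = (√2 + (10 + (-6 + 3)*(11 + 1)))² = (√2 + (10 - 3*12))² = (√2 + (10 - 36))² = (√2 - 26)² = (-26 + √2)²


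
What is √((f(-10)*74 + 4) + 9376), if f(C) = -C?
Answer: 2*√2530 ≈ 100.60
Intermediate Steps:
√((f(-10)*74 + 4) + 9376) = √((-1*(-10)*74 + 4) + 9376) = √((10*74 + 4) + 9376) = √((740 + 4) + 9376) = √(744 + 9376) = √10120 = 2*√2530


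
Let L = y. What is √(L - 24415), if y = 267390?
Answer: 5*√9719 ≈ 492.92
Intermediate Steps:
L = 267390
√(L - 24415) = √(267390 - 24415) = √242975 = 5*√9719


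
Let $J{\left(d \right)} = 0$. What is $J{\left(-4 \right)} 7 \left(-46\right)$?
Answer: $0$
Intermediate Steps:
$J{\left(-4 \right)} 7 \left(-46\right) = 0 \cdot 7 \left(-46\right) = 0 \left(-322\right) = 0$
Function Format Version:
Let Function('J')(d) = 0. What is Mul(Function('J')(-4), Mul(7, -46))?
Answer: 0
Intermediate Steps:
Mul(Function('J')(-4), Mul(7, -46)) = Mul(0, Mul(7, -46)) = Mul(0, -322) = 0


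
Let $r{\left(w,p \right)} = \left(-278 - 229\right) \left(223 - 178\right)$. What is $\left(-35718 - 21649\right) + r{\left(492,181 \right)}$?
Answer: $-80182$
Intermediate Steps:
$r{\left(w,p \right)} = -22815$ ($r{\left(w,p \right)} = \left(-507\right) 45 = -22815$)
$\left(-35718 - 21649\right) + r{\left(492,181 \right)} = \left(-35718 - 21649\right) - 22815 = -57367 - 22815 = -80182$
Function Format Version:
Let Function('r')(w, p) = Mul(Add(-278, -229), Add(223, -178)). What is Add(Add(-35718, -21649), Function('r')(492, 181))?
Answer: -80182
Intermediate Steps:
Function('r')(w, p) = -22815 (Function('r')(w, p) = Mul(-507, 45) = -22815)
Add(Add(-35718, -21649), Function('r')(492, 181)) = Add(Add(-35718, -21649), -22815) = Add(-57367, -22815) = -80182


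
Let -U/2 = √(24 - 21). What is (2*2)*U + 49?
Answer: 49 - 8*√3 ≈ 35.144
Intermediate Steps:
U = -2*√3 (U = -2*√(24 - 21) = -2*√3 ≈ -3.4641)
(2*2)*U + 49 = (2*2)*(-2*√3) + 49 = 4*(-2*√3) + 49 = -8*√3 + 49 = 49 - 8*√3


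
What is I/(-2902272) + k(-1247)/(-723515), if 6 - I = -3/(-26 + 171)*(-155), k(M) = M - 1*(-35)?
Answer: 33983483847/20298427485440 ≈ 0.0016742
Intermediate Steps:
k(M) = 35 + M (k(M) = M + 35 = 35 + M)
I = 81/29 (I = 6 - (-3/(-26 + 171))*(-155) = 6 - (-3/145)*(-155) = 6 - (-3*1/145)*(-155) = 6 - (-3)*(-155)/145 = 6 - 1*93/29 = 6 - 93/29 = 81/29 ≈ 2.7931)
I/(-2902272) + k(-1247)/(-723515) = (81/29)/(-2902272) + (35 - 1247)/(-723515) = (81/29)*(-1/2902272) - 1212*(-1/723515) = -27/28055296 + 1212/723515 = 33983483847/20298427485440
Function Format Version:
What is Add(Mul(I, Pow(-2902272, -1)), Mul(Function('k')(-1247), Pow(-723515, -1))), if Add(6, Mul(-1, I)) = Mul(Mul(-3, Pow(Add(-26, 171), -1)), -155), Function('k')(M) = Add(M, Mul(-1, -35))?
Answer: Rational(33983483847, 20298427485440) ≈ 0.0016742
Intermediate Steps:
Function('k')(M) = Add(35, M) (Function('k')(M) = Add(M, 35) = Add(35, M))
I = Rational(81, 29) (I = Add(6, Mul(-1, Mul(Mul(-3, Pow(Add(-26, 171), -1)), -155))) = Add(6, Mul(-1, Mul(Mul(-3, Pow(145, -1)), -155))) = Add(6, Mul(-1, Mul(Mul(-3, Rational(1, 145)), -155))) = Add(6, Mul(-1, Mul(Rational(-3, 145), -155))) = Add(6, Mul(-1, Rational(93, 29))) = Add(6, Rational(-93, 29)) = Rational(81, 29) ≈ 2.7931)
Add(Mul(I, Pow(-2902272, -1)), Mul(Function('k')(-1247), Pow(-723515, -1))) = Add(Mul(Rational(81, 29), Pow(-2902272, -1)), Mul(Add(35, -1247), Pow(-723515, -1))) = Add(Mul(Rational(81, 29), Rational(-1, 2902272)), Mul(-1212, Rational(-1, 723515))) = Add(Rational(-27, 28055296), Rational(1212, 723515)) = Rational(33983483847, 20298427485440)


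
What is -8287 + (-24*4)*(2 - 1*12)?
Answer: -7327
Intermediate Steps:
-8287 + (-24*4)*(2 - 1*12) = -8287 - 96*(2 - 12) = -8287 - 96*(-10) = -8287 + 960 = -7327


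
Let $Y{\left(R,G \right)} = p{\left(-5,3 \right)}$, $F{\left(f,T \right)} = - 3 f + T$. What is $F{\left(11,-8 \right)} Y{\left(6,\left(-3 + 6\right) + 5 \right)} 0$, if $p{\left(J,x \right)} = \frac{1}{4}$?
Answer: $0$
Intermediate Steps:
$p{\left(J,x \right)} = \frac{1}{4}$
$F{\left(f,T \right)} = T - 3 f$
$Y{\left(R,G \right)} = \frac{1}{4}$
$F{\left(11,-8 \right)} Y{\left(6,\left(-3 + 6\right) + 5 \right)} 0 = \left(-8 - 33\right) \frac{1}{4} \cdot 0 = \left(-41\right) \frac{1}{4} \cdot 0 = \left(- \frac{41}{4}\right) 0 = 0$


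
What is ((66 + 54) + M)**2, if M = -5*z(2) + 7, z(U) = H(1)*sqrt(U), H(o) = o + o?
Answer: 16329 - 2540*sqrt(2) ≈ 12737.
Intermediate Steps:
H(o) = 2*o
z(U) = 2*sqrt(U) (z(U) = (2*1)*sqrt(U) = 2*sqrt(U))
M = 7 - 10*sqrt(2) (M = -10*sqrt(2) + 7 = 7 - 10*sqrt(2) ≈ -7.1421)
((66 + 54) + M)**2 = ((66 + 54) + (7 - 10*sqrt(2)))**2 = (120 + (7 - 10*sqrt(2)))**2 = (127 - 10*sqrt(2))**2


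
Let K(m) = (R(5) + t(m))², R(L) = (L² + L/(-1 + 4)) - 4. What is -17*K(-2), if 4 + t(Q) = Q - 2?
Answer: -32912/9 ≈ -3656.9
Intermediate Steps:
t(Q) = -6 + Q (t(Q) = -4 + (Q - 2) = -4 + (-2 + Q) = -6 + Q)
R(L) = -4 + L² + L/3 (R(L) = (L² + L/3) - 4 = -4 + L² + L/3)
K(m) = (50/3 + m)² (K(m) = ((-4 + 5² + (⅓)*5) + (-6 + m))² = ((-4 + 25 + 5/3) + (-6 + m))² = (68/3 + (-6 + m))² = (50/3 + m)²)
-17*K(-2) = -17*(50 + 3*(-2))²/9 = -17*(50 - 6)²/9 = -17*44²/9 = -17*1936/9 = -32912/9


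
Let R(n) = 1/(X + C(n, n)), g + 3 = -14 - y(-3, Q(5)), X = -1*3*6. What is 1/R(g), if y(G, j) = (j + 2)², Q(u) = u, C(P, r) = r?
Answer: -84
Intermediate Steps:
y(G, j) = (2 + j)²
X = -18 (X = -3*6 = -18)
g = -66 (g = -3 + (-14 - (2 + 5)²) = -3 + (-14 - 1*7²) = -3 + (-14 - 1*49) = -3 + (-14 - 49) = -3 - 63 = -66)
R(n) = 1/(-18 + n)
1/R(g) = 1/(1/(-18 - 66)) = 1/(1/(-84)) = 1/(-1/84) = -84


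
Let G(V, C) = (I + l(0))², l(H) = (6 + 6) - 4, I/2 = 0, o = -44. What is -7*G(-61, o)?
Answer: -448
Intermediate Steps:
I = 0 (I = 2*0 = 0)
l(H) = 8 (l(H) = 12 - 4 = 8)
G(V, C) = 64 (G(V, C) = (0 + 8)² = 8² = 64)
-7*G(-61, o) = -7*64 = -448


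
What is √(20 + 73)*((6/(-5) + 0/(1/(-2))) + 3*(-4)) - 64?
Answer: -64 - 66*√93/5 ≈ -191.30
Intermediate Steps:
√(20 + 73)*((6/(-5) + 0/(1/(-2))) + 3*(-4)) - 64 = √93*((6*(-⅕) + 0/(-½)) - 12) - 64 = √93*((-6/5 + 0*(-2)) - 12) - 64 = √93*((-6/5 + 0) - 12) - 64 = √93*(-6/5 - 12) - 64 = √93*(-66/5) - 64 = -66*√93/5 - 64 = -64 - 66*√93/5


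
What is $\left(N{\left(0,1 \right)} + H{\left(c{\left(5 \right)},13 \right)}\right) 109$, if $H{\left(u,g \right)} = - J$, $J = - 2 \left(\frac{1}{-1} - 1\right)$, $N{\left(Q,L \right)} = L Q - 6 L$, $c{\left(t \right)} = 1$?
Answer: $-1090$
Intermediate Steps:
$N{\left(Q,L \right)} = - 6 L + L Q$
$J = 4$ ($J = - 2 \left(-1 - 1\right) = \left(-2\right) \left(-2\right) = 4$)
$H{\left(u,g \right)} = -4$ ($H{\left(u,g \right)} = \left(-1\right) 4 = -4$)
$\left(N{\left(0,1 \right)} + H{\left(c{\left(5 \right)},13 \right)}\right) 109 = \left(1 \left(-6 + 0\right) - 4\right) 109 = \left(1 \left(-6\right) - 4\right) 109 = \left(-6 - 4\right) 109 = \left(-10\right) 109 = -1090$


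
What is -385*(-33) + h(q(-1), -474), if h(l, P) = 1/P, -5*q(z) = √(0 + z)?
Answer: 6022169/474 ≈ 12705.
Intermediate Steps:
q(z) = -√z/5 (q(z) = -√(0 + z)/5 = -√z/5)
-385*(-33) + h(q(-1), -474) = -385*(-33) + 1/(-474) = 12705 - 1/474 = 6022169/474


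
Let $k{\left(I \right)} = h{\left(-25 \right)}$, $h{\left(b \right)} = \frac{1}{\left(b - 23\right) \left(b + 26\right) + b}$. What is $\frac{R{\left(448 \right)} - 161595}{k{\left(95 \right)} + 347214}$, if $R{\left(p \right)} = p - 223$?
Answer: $- \frac{11780010}{25346621} \approx -0.46476$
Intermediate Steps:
$h{\left(b \right)} = \frac{1}{b + \left(-23 + b\right) \left(26 + b\right)}$ ($h{\left(b \right)} = \frac{1}{\left(-23 + b\right) \left(26 + b\right) + b} = \frac{1}{b + \left(-23 + b\right) \left(26 + b\right)}$)
$R{\left(p \right)} = -223 + p$
$k{\left(I \right)} = - \frac{1}{73}$ ($k{\left(I \right)} = \frac{1}{-598 + \left(-25\right)^{2} + 4 \left(-25\right)} = \frac{1}{-598 + 625 - 100} = \frac{1}{-73} = - \frac{1}{73}$)
$\frac{R{\left(448 \right)} - 161595}{k{\left(95 \right)} + 347214} = \frac{\left(-223 + 448\right) - 161595}{- \frac{1}{73} + 347214} = \frac{225 - 161595}{\frac{25346621}{73}} = \left(-161370\right) \frac{73}{25346621} = - \frac{11780010}{25346621}$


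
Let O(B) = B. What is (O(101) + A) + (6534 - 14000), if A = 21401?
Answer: 14036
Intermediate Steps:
(O(101) + A) + (6534 - 14000) = (101 + 21401) + (6534 - 14000) = 21502 - 7466 = 14036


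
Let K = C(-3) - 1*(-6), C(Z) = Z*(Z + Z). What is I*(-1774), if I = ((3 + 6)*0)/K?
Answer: 0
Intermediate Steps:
C(Z) = 2*Z² (C(Z) = Z*(2*Z) = 2*Z²)
K = 24 (K = 2*(-3)² - 1*(-6) = 2*9 + 6 = 18 + 6 = 24)
I = 0 (I = ((3 + 6)*0)/24 = (9*0)*(1/24) = 0*(1/24) = 0)
I*(-1774) = 0*(-1774) = 0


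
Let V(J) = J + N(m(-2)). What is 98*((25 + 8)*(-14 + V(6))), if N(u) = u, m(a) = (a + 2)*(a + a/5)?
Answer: -25872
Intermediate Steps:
m(a) = 6*a*(2 + a)/5 (m(a) = (2 + a)*(a + a*(1/5)) = (2 + a)*(a + a/5) = (2 + a)*(6*a/5) = 6*a*(2 + a)/5)
V(J) = J (V(J) = J + (6/5)*(-2)*(2 - 2) = J + (6/5)*(-2)*0 = J + 0 = J)
98*((25 + 8)*(-14 + V(6))) = 98*((25 + 8)*(-14 + 6)) = 98*(33*(-8)) = 98*(-264) = -25872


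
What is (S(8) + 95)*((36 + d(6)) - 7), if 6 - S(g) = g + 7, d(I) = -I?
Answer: 1978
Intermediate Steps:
S(g) = -1 - g (S(g) = 6 - (g + 7) = 6 - (7 + g) = 6 + (-7 - g) = -1 - g)
(S(8) + 95)*((36 + d(6)) - 7) = ((-1 - 1*8) + 95)*((36 - 1*6) - 7) = ((-1 - 8) + 95)*((36 - 6) - 7) = (-9 + 95)*(30 - 7) = 86*23 = 1978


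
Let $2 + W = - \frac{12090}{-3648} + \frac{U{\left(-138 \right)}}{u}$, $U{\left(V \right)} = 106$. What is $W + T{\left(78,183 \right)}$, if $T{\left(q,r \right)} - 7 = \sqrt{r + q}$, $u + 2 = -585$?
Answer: $\frac{2902837}{356896} + 3 \sqrt{29} \approx 24.289$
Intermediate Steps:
$u = -587$ ($u = -2 - 585 = -587$)
$T{\left(q,r \right)} = 7 + \sqrt{q + r}$ ($T{\left(q,r \right)} = 7 + \sqrt{r + q} = 7 + \sqrt{q + r}$)
$W = \frac{404565}{356896}$ ($W = -2 + \left(- \frac{12090}{-3648} + \frac{106}{-587}\right) = -2 + \left(\left(-12090\right) \left(- \frac{1}{3648}\right) + 106 \left(- \frac{1}{587}\right)\right) = -2 + \left(\frac{2015}{608} - \frac{106}{587}\right) = -2 + \frac{1118357}{356896} = \frac{404565}{356896} \approx 1.1336$)
$W + T{\left(78,183 \right)} = \frac{404565}{356896} + \left(7 + \sqrt{78 + 183}\right) = \frac{404565}{356896} + \left(7 + \sqrt{261}\right) = \frac{404565}{356896} + \left(7 + 3 \sqrt{29}\right) = \frac{2902837}{356896} + 3 \sqrt{29}$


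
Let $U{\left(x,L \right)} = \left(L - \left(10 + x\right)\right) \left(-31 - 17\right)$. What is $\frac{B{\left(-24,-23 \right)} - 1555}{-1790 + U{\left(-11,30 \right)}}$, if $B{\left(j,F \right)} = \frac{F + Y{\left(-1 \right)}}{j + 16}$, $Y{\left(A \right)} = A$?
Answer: $\frac{776}{1639} \approx 0.47346$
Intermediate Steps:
$U{\left(x,L \right)} = 480 - 48 L + 48 x$ ($U{\left(x,L \right)} = \left(-10 + L - x\right) \left(-48\right) = 480 - 48 L + 48 x$)
$B{\left(j,F \right)} = \frac{-1 + F}{16 + j}$ ($B{\left(j,F \right)} = \frac{F - 1}{j + 16} = \frac{-1 + F}{16 + j}$)
$\frac{B{\left(-24,-23 \right)} - 1555}{-1790 + U{\left(-11,30 \right)}} = \frac{\frac{-1 - 23}{16 - 24} - 1555}{-1790 + \left(480 - 1440 + 48 \left(-11\right)\right)} = \frac{\frac{1}{-8} \left(-24\right) - 1555}{-1790 - 1488} = \frac{\left(- \frac{1}{8}\right) \left(-24\right) - 1555}{-1790 - 1488} = \frac{3 - 1555}{-3278} = \left(-1552\right) \left(- \frac{1}{3278}\right) = \frac{776}{1639}$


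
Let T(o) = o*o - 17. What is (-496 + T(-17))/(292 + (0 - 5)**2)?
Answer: -224/317 ≈ -0.70662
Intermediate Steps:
T(o) = -17 + o**2 (T(o) = o**2 - 17 = -17 + o**2)
(-496 + T(-17))/(292 + (0 - 5)**2) = (-496 + (-17 + (-17)**2))/(292 + (0 - 5)**2) = (-496 + (-17 + 289))/(292 + (-5)**2) = (-496 + 272)/(292 + 25) = -224/317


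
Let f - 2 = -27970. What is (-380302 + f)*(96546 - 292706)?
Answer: 80086243200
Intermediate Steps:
f = -27968 (f = 2 - 27970 = -27968)
(-380302 + f)*(96546 - 292706) = (-380302 - 27968)*(96546 - 292706) = -408270*(-196160) = 80086243200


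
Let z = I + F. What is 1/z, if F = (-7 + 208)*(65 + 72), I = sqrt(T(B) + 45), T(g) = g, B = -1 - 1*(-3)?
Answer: 27537/758286322 - sqrt(47)/758286322 ≈ 3.6306e-5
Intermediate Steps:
B = 2 (B = -1 + 3 = 2)
I = sqrt(47) (I = sqrt(2 + 45) = sqrt(47) ≈ 6.8557)
F = 27537 (F = 201*137 = 27537)
z = 27537 + sqrt(47) (z = sqrt(47) + 27537 = 27537 + sqrt(47) ≈ 27544.)
1/z = 1/(27537 + sqrt(47))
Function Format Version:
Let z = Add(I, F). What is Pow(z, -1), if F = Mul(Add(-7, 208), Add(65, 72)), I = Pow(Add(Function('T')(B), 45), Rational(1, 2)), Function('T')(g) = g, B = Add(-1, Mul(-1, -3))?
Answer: Add(Rational(27537, 758286322), Mul(Rational(-1, 758286322), Pow(47, Rational(1, 2)))) ≈ 3.6306e-5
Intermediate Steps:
B = 2 (B = Add(-1, 3) = 2)
I = Pow(47, Rational(1, 2)) (I = Pow(Add(2, 45), Rational(1, 2)) = Pow(47, Rational(1, 2)) ≈ 6.8557)
F = 27537 (F = Mul(201, 137) = 27537)
z = Add(27537, Pow(47, Rational(1, 2))) (z = Add(Pow(47, Rational(1, 2)), 27537) = Add(27537, Pow(47, Rational(1, 2))) ≈ 27544.)
Pow(z, -1) = Pow(Add(27537, Pow(47, Rational(1, 2))), -1)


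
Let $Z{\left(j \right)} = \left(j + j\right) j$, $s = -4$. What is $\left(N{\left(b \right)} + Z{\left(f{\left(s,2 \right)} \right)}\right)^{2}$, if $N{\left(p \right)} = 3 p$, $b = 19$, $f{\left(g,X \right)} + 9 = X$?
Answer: $24025$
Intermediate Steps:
$f{\left(g,X \right)} = -9 + X$
$Z{\left(j \right)} = 2 j^{2}$ ($Z{\left(j \right)} = 2 j j = 2 j^{2}$)
$\left(N{\left(b \right)} + Z{\left(f{\left(s,2 \right)} \right)}\right)^{2} = \left(3 \cdot 19 + 2 \left(-9 + 2\right)^{2}\right)^{2} = \left(57 + 2 \left(-7\right)^{2}\right)^{2} = \left(57 + 2 \cdot 49\right)^{2} = \left(57 + 98\right)^{2} = 155^{2} = 24025$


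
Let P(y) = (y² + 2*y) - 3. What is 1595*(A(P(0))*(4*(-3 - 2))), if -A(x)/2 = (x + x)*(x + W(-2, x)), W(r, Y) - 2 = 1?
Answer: 0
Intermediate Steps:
W(r, Y) = 3 (W(r, Y) = 2 + 1 = 3)
P(y) = -3 + y² + 2*y
A(x) = -4*x*(3 + x) (A(x) = -2*(x + x)*(x + 3) = -2*2*x*(3 + x) = -4*x*(3 + x))
1595*(A(P(0))*(4*(-3 - 2))) = 1595*((-4*(-3 + 0² + 2*0)*(3 + (-3 + 0² + 2*0)))*(4*(-3 - 2))) = 1595*((-4*(-3 + 0 + 0)*(3 + (-3 + 0 + 0)))*(4*(-5))) = 1595*(-4*(-3)*(3 - 3)*(-20)) = 1595*(-4*(-3)*0*(-20)) = 1595*(0*(-20)) = 1595*0 = 0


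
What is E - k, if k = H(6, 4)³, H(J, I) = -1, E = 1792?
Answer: 1793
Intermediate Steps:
k = -1 (k = (-1)³ = -1)
E - k = 1792 - 1*(-1) = 1792 + 1 = 1793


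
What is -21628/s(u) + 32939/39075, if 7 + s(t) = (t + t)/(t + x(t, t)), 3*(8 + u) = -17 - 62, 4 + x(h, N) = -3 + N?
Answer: 63962151779/18013575 ≈ 3550.8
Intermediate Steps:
x(h, N) = -7 + N (x(h, N) = -4 + (-3 + N) = -7 + N)
u = -103/3 (u = -8 + (-17 - 62)/3 = -8 + (1/3)*(-79) = -8 - 79/3 = -103/3 ≈ -34.333)
s(t) = -7 + 2*t/(-7 + 2*t) (s(t) = -7 + (t + t)/(t + (-7 + t)) = -7 + (2*t)/(-7 + 2*t) = -7 + 2*t/(-7 + 2*t))
-21628/s(u) + 32939/39075 = -21628*(-7 + 2*(-103/3))/(49 - 12*(-103/3)) + 32939/39075 = -21628*(-7 - 206/3)/(49 + 412) + 32939*(1/39075) = -21628/(461/(-227/3)) + 32939/39075 = -21628/((-3/227*461)) + 32939/39075 = -21628/(-1383/227) + 32939/39075 = -21628*(-227/1383) + 32939/39075 = 4909556/1383 + 32939/39075 = 63962151779/18013575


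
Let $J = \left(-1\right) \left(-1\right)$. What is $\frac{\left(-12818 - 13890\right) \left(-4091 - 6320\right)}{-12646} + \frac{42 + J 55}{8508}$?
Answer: $- \frac{1182853813621}{53796084} \approx -21988.0$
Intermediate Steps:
$J = 1$
$\frac{\left(-12818 - 13890\right) \left(-4091 - 6320\right)}{-12646} + \frac{42 + J 55}{8508} = \frac{\left(-12818 - 13890\right) \left(-4091 - 6320\right)}{-12646} + \frac{42 + 1 \cdot 55}{8508} = \left(-26708\right) \left(-10411\right) \left(- \frac{1}{12646}\right) + \left(42 + 55\right) \frac{1}{8508} = 278056988 \left(- \frac{1}{12646}\right) + 97 \cdot \frac{1}{8508} = - \frac{139028494}{6323} + \frac{97}{8508} = - \frac{1182853813621}{53796084}$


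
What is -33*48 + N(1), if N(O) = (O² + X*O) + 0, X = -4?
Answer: -1587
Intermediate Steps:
N(O) = O² - 4*O (N(O) = (O² - 4*O) + 0 = O² - 4*O)
-33*48 + N(1) = -33*48 + 1*(-4 + 1) = -1584 + 1*(-3) = -1584 - 3 = -1587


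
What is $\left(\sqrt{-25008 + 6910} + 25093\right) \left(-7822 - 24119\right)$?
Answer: $-801495513 - 31941 i \sqrt{18098} \approx -8.015 \cdot 10^{8} - 4.297 \cdot 10^{6} i$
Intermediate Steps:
$\left(\sqrt{-25008 + 6910} + 25093\right) \left(-7822 - 24119\right) = \left(\sqrt{-18098} + 25093\right) \left(-31941\right) = \left(i \sqrt{18098} + 25093\right) \left(-31941\right) = \left(25093 + i \sqrt{18098}\right) \left(-31941\right) = -801495513 - 31941 i \sqrt{18098}$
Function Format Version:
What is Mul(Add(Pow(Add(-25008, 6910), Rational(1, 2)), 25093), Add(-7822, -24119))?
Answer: Add(-801495513, Mul(-31941, I, Pow(18098, Rational(1, 2)))) ≈ Add(-8.0150e+8, Mul(-4.2970e+6, I))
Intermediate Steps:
Mul(Add(Pow(Add(-25008, 6910), Rational(1, 2)), 25093), Add(-7822, -24119)) = Mul(Add(Pow(-18098, Rational(1, 2)), 25093), -31941) = Mul(Add(Mul(I, Pow(18098, Rational(1, 2))), 25093), -31941) = Mul(Add(25093, Mul(I, Pow(18098, Rational(1, 2)))), -31941) = Add(-801495513, Mul(-31941, I, Pow(18098, Rational(1, 2))))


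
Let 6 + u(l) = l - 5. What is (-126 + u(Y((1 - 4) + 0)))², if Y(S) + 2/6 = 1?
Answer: 167281/9 ≈ 18587.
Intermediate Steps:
Y(S) = ⅔ (Y(S) = -⅓ + 1 = ⅔)
u(l) = -11 + l (u(l) = -6 + (l - 5) = -6 + (-5 + l) = -11 + l)
(-126 + u(Y((1 - 4) + 0)))² = (-126 + (-11 + ⅔))² = (-126 - 31/3)² = (-409/3)² = 167281/9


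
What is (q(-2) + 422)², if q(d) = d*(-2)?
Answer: 181476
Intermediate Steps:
q(d) = -2*d
(q(-2) + 422)² = (-2*(-2) + 422)² = (4 + 422)² = 426² = 181476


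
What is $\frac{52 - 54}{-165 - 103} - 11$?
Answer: $- \frac{1473}{134} \approx -10.993$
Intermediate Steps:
$\frac{52 - 54}{-165 - 103} - 11 = - \frac{2}{-268} - 11 = \left(-2\right) \left(- \frac{1}{268}\right) - 11 = \frac{1}{134} - 11 = - \frac{1473}{134}$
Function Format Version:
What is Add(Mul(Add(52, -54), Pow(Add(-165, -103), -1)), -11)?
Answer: Rational(-1473, 134) ≈ -10.993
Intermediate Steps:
Add(Mul(Add(52, -54), Pow(Add(-165, -103), -1)), -11) = Add(Mul(-2, Pow(-268, -1)), -11) = Add(Mul(-2, Rational(-1, 268)), -11) = Add(Rational(1, 134), -11) = Rational(-1473, 134)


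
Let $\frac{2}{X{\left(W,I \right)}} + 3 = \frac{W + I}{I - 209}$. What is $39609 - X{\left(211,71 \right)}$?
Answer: $\frac{2297345}{58} \approx 39609.0$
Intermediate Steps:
$X{\left(W,I \right)} = \frac{2}{-3 + \frac{I + W}{-209 + I}}$ ($X{\left(W,I \right)} = \frac{2}{-3 + \frac{W + I}{I - 209}} = \frac{2}{-3 + \frac{I + W}{-209 + I}}$)
$39609 - X{\left(211,71 \right)} = 39609 - \frac{2 \left(-209 + 71\right)}{627 + 211 - 142} = 39609 - 2 \frac{1}{627 + 211 - 142} \left(-138\right) = 39609 - 2 \cdot \frac{1}{696} \left(-138\right) = 39609 - - \frac{23}{58} = 39609 + \frac{23}{58} = \frac{2297345}{58}$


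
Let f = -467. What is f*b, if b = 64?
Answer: -29888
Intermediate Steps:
f*b = -467*64 = -29888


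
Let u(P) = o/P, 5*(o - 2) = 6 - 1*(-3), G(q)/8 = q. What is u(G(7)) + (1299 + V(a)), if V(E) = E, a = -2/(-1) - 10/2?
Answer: 362899/280 ≈ 1296.1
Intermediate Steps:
G(q) = 8*q
a = -3 (a = -2*(-1) - 10*1/2 = 2 - 5 = -3)
o = 19/5 (o = 2 + (6 - 1*(-3))/5 = 2 + (6 + 3)/5 = 2 + (1/5)*9 = 2 + 9/5 = 19/5 ≈ 3.8000)
u(P) = 19/(5*P)
u(G(7)) + (1299 + V(a)) = 19/(5*((8*7))) + (1299 - 3) = (19/5)/56 + 1296 = (19/5)*(1/56) + 1296 = 19/280 + 1296 = 362899/280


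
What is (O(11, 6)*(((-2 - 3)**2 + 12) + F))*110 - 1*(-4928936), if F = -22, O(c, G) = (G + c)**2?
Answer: 5405786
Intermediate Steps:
(O(11, 6)*(((-2 - 3)**2 + 12) + F))*110 - 1*(-4928936) = ((6 + 11)**2*(((-2 - 3)**2 + 12) - 22))*110 - 1*(-4928936) = (17**2*(((-5)**2 + 12) - 22))*110 + 4928936 = (289*((25 + 12) - 22))*110 + 4928936 = (289*(37 - 22))*110 + 4928936 = (289*15)*110 + 4928936 = 4335*110 + 4928936 = 476850 + 4928936 = 5405786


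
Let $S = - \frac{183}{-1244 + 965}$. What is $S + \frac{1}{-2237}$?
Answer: $\frac{136364}{208041} \approx 0.65547$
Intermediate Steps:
$S = \frac{61}{93}$ ($S = - \frac{183}{-279} = \left(-183\right) \left(- \frac{1}{279}\right) = \frac{61}{93} \approx 0.65591$)
$S + \frac{1}{-2237} = \frac{61}{93} + \frac{1}{-2237} = \frac{61}{93} - \frac{1}{2237} = \frac{136364}{208041}$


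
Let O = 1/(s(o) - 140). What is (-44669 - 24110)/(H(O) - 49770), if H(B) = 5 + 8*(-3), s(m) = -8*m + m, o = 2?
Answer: 68779/49789 ≈ 1.3814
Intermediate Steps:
s(m) = -7*m
O = -1/154 (O = 1/(-7*2 - 140) = 1/(-14 - 140) = 1/(-154) = -1/154 ≈ -0.0064935)
H(B) = -19 (H(B) = 5 - 24 = -19)
(-44669 - 24110)/(H(O) - 49770) = (-44669 - 24110)/(-19 - 49770) = -68779/(-49789) = -68779*(-1/49789) = 68779/49789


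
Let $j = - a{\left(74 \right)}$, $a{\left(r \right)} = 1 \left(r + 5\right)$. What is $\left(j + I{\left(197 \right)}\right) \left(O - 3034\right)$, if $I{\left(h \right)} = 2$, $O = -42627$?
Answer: $3515897$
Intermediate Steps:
$a{\left(r \right)} = 5 + r$ ($a{\left(r \right)} = 1 \left(5 + r\right) = 5 + r$)
$j = -79$ ($j = - (5 + 74) = \left(-1\right) 79 = -79$)
$\left(j + I{\left(197 \right)}\right) \left(O - 3034\right) = \left(-79 + 2\right) \left(-42627 - 3034\right) = \left(-77\right) \left(-45661\right) = 3515897$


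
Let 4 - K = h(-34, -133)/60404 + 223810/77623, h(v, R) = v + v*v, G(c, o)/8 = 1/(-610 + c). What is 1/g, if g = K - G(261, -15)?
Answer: 818185076254/917228676857 ≈ 0.89202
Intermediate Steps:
G(c, o) = 8/(-610 + c)
h(v, R) = v + v²
K = 2574423261/2344369846 (K = 4 - (-34*(1 - 34)/60404 + 223810/77623) = 4 - (-34*(-33)*(1/60404) + 223810*(1/77623)) = 4 - (1122*(1/60404) + 223810/77623) = 4 - (561/30202 + 223810/77623) = 4 - 1*6803056123/2344369846 = 4 - 6803056123/2344369846 = 2574423261/2344369846 ≈ 1.0981)
g = 917228676857/818185076254 (g = 2574423261/2344369846 - 8/(-610 + 261) = 2574423261/2344369846 - 8/(-349) = 2574423261/2344369846 - 8*(-1)/349 = 2574423261/2344369846 - 1*(-8/349) = 2574423261/2344369846 + 8/349 = 917228676857/818185076254 ≈ 1.1211)
1/g = 1/(917228676857/818185076254) = 818185076254/917228676857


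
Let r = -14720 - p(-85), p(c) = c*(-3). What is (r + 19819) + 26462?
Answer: 31306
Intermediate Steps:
p(c) = -3*c
r = -14975 (r = -14720 - (-3)*(-85) = -14720 - 1*255 = -14720 - 255 = -14975)
(r + 19819) + 26462 = (-14975 + 19819) + 26462 = 4844 + 26462 = 31306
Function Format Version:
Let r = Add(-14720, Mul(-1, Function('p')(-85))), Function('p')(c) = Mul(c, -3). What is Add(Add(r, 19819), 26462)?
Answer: 31306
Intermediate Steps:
Function('p')(c) = Mul(-3, c)
r = -14975 (r = Add(-14720, Mul(-1, Mul(-3, -85))) = Add(-14720, Mul(-1, 255)) = Add(-14720, -255) = -14975)
Add(Add(r, 19819), 26462) = Add(Add(-14975, 19819), 26462) = Add(4844, 26462) = 31306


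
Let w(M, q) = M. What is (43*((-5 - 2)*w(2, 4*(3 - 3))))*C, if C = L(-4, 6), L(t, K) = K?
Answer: -3612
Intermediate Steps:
C = 6
(43*((-5 - 2)*w(2, 4*(3 - 3))))*C = (43*((-5 - 2)*2))*6 = (43*(-7*2))*6 = (43*(-14))*6 = -602*6 = -3612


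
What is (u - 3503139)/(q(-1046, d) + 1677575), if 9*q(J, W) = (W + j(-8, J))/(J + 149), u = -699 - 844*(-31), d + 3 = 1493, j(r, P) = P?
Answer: -9358420734/4514354177 ≈ -2.0730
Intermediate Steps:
d = 1490 (d = -3 + 1493 = 1490)
u = 25465 (u = -699 + 26164 = 25465)
q(J, W) = (J + W)/(9*(149 + J)) (q(J, W) = ((W + J)/(J + 149))/9 = ((J + W)/(149 + J))/9 = (J + W)/(9*(149 + J)))
(u - 3503139)/(q(-1046, d) + 1677575) = (25465 - 3503139)/((-1046 + 1490)/(9*(149 - 1046)) + 1677575) = -3477674/((1/9)*444/(-897) + 1677575) = -3477674/((1/9)*(-1/897)*444 + 1677575) = -3477674/(-148/2691 + 1677575) = -3477674/4514354177/2691 = -3477674*2691/4514354177 = -9358420734/4514354177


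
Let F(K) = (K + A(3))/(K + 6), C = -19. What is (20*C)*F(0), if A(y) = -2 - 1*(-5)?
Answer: -190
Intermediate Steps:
A(y) = 3 (A(y) = -2 + 5 = 3)
F(K) = (3 + K)/(6 + K) (F(K) = (K + 3)/(K + 6) = (3 + K)/(6 + K))
(20*C)*F(0) = (20*(-19))*((3 + 0)/(6 + 0)) = -380*3/6 = -190*3/3 = -380*½ = -190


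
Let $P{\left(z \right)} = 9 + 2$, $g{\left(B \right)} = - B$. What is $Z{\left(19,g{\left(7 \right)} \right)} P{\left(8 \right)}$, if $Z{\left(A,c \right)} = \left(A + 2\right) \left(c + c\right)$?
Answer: $-3234$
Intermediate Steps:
$Z{\left(A,c \right)} = 2 c \left(2 + A\right)$ ($Z{\left(A,c \right)} = \left(2 + A\right) 2 c = 2 c \left(2 + A\right)$)
$P{\left(z \right)} = 11$
$Z{\left(19,g{\left(7 \right)} \right)} P{\left(8 \right)} = 2 \left(\left(-1\right) 7\right) \left(2 + 19\right) 11 = 2 \left(-7\right) 21 \cdot 11 = \left(-294\right) 11 = -3234$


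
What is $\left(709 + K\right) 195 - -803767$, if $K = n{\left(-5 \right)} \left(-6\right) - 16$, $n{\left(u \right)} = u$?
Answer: $944752$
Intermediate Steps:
$K = 14$ ($K = \left(-5\right) \left(-6\right) - 16 = 30 - 16 = 14$)
$\left(709 + K\right) 195 - -803767 = \left(709 + 14\right) 195 - -803767 = 723 \cdot 195 + 803767 = 140985 + 803767 = 944752$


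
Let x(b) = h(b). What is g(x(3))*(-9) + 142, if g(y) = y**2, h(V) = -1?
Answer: 133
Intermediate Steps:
x(b) = -1
g(x(3))*(-9) + 142 = (-1)**2*(-9) + 142 = 1*(-9) + 142 = -9 + 142 = 133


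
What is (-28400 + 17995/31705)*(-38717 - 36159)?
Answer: 13483730055676/6341 ≈ 2.1264e+9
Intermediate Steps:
(-28400 + 17995/31705)*(-38717 - 36159) = (-28400 + 17995*(1/31705))*(-74876) = (-28400 + 3599/6341)*(-74876) = -180080801/6341*(-74876) = 13483730055676/6341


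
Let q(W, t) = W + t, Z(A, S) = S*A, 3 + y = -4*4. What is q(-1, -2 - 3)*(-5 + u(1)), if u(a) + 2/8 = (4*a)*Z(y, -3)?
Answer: -2673/2 ≈ -1336.5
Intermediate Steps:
y = -19 (y = -3 - 4*4 = -3 - 16 = -19)
Z(A, S) = A*S
u(a) = -¼ + 228*a (u(a) = -¼ + (4*a)*(-19*(-3)) = -¼ + (4*a)*57 = -¼ + 228*a)
q(-1, -2 - 3)*(-5 + u(1)) = (-1 + (-2 - 3))*(-5 + (-¼ + 228*1)) = (-1 - 5)*(-5 + (-¼ + 228)) = -6*(-5 + 911/4) = -6*891/4 = -2673/2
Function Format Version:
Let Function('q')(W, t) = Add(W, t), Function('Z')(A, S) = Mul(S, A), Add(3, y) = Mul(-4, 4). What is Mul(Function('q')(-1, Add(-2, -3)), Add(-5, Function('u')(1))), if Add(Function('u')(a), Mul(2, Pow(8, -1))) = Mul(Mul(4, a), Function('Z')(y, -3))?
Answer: Rational(-2673, 2) ≈ -1336.5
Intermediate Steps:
y = -19 (y = Add(-3, Mul(-4, 4)) = Add(-3, -16) = -19)
Function('Z')(A, S) = Mul(A, S)
Function('u')(a) = Add(Rational(-1, 4), Mul(228, a)) (Function('u')(a) = Add(Rational(-1, 4), Mul(Mul(4, a), Mul(-19, -3))) = Add(Rational(-1, 4), Mul(Mul(4, a), 57)) = Add(Rational(-1, 4), Mul(228, a)))
Mul(Function('q')(-1, Add(-2, -3)), Add(-5, Function('u')(1))) = Mul(Add(-1, Add(-2, -3)), Add(-5, Add(Rational(-1, 4), Mul(228, 1)))) = Mul(Add(-1, -5), Add(-5, Add(Rational(-1, 4), 228))) = Mul(-6, Add(-5, Rational(911, 4))) = Mul(-6, Rational(891, 4)) = Rational(-2673, 2)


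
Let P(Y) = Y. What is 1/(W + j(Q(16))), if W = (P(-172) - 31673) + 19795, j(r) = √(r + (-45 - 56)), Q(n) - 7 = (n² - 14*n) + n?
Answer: -6025/72601273 - I*√46/145202546 ≈ -8.2987e-5 - 4.6709e-8*I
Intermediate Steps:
Q(n) = 7 + n² - 13*n (Q(n) = 7 + ((n² - 14*n) + n) = 7 + (n² - 13*n) = 7 + n² - 13*n)
j(r) = √(-101 + r) (j(r) = √(r - 101) = √(-101 + r))
W = -12050 (W = (-172 - 31673) + 19795 = -31845 + 19795 = -12050)
1/(W + j(Q(16))) = 1/(-12050 + √(-101 + (7 + 16² - 13*16))) = 1/(-12050 + √(-101 + (7 + 256 - 208))) = 1/(-12050 + √(-101 + 55)) = 1/(-12050 + √(-46)) = 1/(-12050 + I*√46)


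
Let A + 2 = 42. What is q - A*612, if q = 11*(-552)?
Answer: -30552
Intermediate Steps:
A = 40 (A = -2 + 42 = 40)
q = -6072
q - A*612 = -6072 - 40*612 = -6072 - 1*24480 = -6072 - 24480 = -30552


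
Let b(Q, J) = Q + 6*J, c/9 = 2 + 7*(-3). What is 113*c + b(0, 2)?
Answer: -19311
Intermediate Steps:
c = -171 (c = 9*(2 + 7*(-3)) = 9*(2 - 21) = 9*(-19) = -171)
113*c + b(0, 2) = 113*(-171) + (0 + 6*2) = -19323 + (0 + 12) = -19323 + 12 = -19311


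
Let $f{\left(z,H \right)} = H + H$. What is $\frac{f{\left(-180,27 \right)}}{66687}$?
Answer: $\frac{18}{22229} \approx 0.00080975$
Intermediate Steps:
$f{\left(z,H \right)} = 2 H$
$\frac{f{\left(-180,27 \right)}}{66687} = \frac{2 \cdot 27}{66687} = 54 \cdot \frac{1}{66687} = \frac{18}{22229}$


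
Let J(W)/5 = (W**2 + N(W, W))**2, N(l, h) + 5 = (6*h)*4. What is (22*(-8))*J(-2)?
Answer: -2112880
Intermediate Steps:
N(l, h) = -5 + 24*h (N(l, h) = -5 + (6*h)*4 = -5 + 24*h)
J(W) = 5*(-5 + W**2 + 24*W)**2 (J(W) = 5*(W**2 + (-5 + 24*W))**2 = 5*(-5 + W**2 + 24*W)**2)
(22*(-8))*J(-2) = (22*(-8))*(5*(-5 + (-2)**2 + 24*(-2))**2) = -880*(-5 + 4 - 48)**2 = -880*(-49)**2 = -880*2401 = -176*12005 = -2112880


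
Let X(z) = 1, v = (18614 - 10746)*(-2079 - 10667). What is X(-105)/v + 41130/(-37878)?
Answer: -687457300753/633102538264 ≈ -1.0859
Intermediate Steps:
v = -100285528 (v = 7868*(-12746) = -100285528)
X(-105)/v + 41130/(-37878) = 1/(-100285528) + 41130/(-37878) = 1*(-1/100285528) + 41130*(-1/37878) = -1/100285528 - 6855/6313 = -687457300753/633102538264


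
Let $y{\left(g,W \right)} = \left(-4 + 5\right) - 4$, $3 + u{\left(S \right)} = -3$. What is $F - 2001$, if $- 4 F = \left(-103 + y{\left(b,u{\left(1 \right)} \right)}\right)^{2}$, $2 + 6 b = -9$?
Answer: $-4810$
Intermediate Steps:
$b = - \frac{11}{6}$ ($b = - \frac{1}{3} + \frac{1}{6} \left(-9\right) = - \frac{1}{3} - \frac{3}{2} = - \frac{11}{6} \approx -1.8333$)
$u{\left(S \right)} = -6$ ($u{\left(S \right)} = -3 - 3 = -6$)
$y{\left(g,W \right)} = -3$ ($y{\left(g,W \right)} = 1 - 4 = -3$)
$F = -2809$ ($F = - \frac{\left(-103 - 3\right)^{2}}{4} = - \frac{\left(-106\right)^{2}}{4} = \left(- \frac{1}{4}\right) 11236 = -2809$)
$F - 2001 = -2809 - 2001 = -4810$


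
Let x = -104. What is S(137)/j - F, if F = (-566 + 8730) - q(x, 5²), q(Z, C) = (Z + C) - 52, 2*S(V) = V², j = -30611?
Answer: -507855259/61222 ≈ -8295.3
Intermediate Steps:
S(V) = V²/2
q(Z, C) = -52 + C + Z (q(Z, C) = (C + Z) - 52 = -52 + C + Z)
F = 8295 (F = (-566 + 8730) - (-52 + 5² - 104) = 8164 - (-52 + 25 - 104) = 8164 - 1*(-131) = 8164 + 131 = 8295)
S(137)/j - F = ((½)*137²)/(-30611) - 1*8295 = ((½)*18769)*(-1/30611) - 8295 = (18769/2)*(-1/30611) - 8295 = -18769/61222 - 8295 = -507855259/61222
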